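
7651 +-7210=441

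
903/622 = 1 + 281/622 = 1.45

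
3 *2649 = 7947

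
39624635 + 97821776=137446411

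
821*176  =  144496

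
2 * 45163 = 90326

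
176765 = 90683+86082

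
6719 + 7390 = 14109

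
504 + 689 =1193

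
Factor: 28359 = 3^2*23^1*137^1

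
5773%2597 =579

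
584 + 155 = 739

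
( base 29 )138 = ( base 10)936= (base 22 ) 1KC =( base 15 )426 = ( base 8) 1650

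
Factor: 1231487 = 1231487^1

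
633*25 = 15825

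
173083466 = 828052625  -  654969159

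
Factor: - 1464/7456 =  - 183/932 = - 2^ ( - 2 )* 3^1*61^1*233^( - 1)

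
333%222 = 111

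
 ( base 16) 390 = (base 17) 32B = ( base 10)912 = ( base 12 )640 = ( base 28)14G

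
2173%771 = 631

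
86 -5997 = - 5911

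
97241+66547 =163788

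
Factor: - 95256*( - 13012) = 2^5 * 3^5*7^2 * 3253^1 = 1239471072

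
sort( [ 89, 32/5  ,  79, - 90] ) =[ - 90,32/5,79, 89]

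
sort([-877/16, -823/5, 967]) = [ - 823/5,  -  877/16, 967 ] 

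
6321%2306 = 1709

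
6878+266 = 7144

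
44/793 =44/793 = 0.06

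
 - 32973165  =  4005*( - 8233)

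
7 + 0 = 7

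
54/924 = 9/154  =  0.06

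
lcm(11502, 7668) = 23004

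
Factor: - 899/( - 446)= 2^(-1)*29^1*31^1 *223^(-1) 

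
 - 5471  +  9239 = 3768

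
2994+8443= 11437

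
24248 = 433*56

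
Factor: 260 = 2^2 *5^1*13^1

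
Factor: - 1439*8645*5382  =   - 2^1 * 3^2*5^1*7^1*13^2*19^1*23^1 * 1439^1 = - 66952914210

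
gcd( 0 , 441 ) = 441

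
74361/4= 74361/4 = 18590.25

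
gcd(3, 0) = 3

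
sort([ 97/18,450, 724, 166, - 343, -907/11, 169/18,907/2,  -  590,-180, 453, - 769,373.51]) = [ - 769, - 590, - 343,-180, - 907/11, 97/18,169/18,166, 373.51,  450, 453, 907/2,724]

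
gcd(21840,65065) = 455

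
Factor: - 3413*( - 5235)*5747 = 102681965085 = 3^1*5^1*7^1*349^1 * 821^1*3413^1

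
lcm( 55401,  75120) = 4432080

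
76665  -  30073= 46592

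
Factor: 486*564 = 2^3*3^6*47^1 = 274104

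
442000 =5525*80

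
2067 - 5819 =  - 3752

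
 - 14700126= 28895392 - 43595518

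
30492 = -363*(-84) 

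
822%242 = 96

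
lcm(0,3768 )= 0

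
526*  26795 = 14094170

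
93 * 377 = 35061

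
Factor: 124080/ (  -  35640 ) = -94/27 = -2^1*3^ (  -  3)*47^1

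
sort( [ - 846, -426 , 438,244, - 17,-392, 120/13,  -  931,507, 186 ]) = [ - 931  , - 846,  -  426, - 392,-17, 120/13, 186,244,438 , 507]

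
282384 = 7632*37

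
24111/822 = 8037/274 = 29.33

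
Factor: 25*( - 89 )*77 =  - 171325= - 5^2*7^1*11^1* 89^1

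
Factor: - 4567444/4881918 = -2^1*3^(-1 ) * 7^1 * 29^( - 1 )*157^1*1039^1 *28057^( - 1)= - 2283722/2440959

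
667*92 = 61364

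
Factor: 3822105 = 3^1*5^1*7^1*89^1*409^1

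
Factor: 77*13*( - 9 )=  - 9009 = - 3^2*7^1 *11^1*13^1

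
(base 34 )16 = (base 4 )220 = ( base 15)2A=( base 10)40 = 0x28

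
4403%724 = 59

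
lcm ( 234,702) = 702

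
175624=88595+87029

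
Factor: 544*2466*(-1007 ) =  - 1350894528 = - 2^6 * 3^2*17^1*19^1 * 53^1 * 137^1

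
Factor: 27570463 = 19^1*181^1*8017^1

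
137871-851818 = - 713947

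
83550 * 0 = 0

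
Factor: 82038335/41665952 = 2^( - 5 ) * 5^1*41^1*400187^1*1302061^( - 1 )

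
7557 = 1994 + 5563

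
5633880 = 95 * 59304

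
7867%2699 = 2469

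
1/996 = 1/996 = 0.00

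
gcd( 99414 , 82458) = 54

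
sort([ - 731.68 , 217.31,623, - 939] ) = [ - 939, - 731.68,217.31, 623 ] 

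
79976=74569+5407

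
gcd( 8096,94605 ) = 1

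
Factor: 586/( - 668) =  - 2^ ( - 1 )*167^( - 1)*293^1 = - 293/334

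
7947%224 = 107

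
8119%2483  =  670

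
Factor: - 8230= -2^1*5^1 * 823^1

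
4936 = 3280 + 1656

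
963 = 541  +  422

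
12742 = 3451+9291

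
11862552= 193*61464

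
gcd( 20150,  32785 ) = 5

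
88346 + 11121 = 99467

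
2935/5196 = 2935/5196 = 0.56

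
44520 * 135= 6010200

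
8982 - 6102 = 2880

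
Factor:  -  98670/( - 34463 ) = 690/241 = 2^1 * 3^1*5^1*23^1*241^( - 1)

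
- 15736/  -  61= 15736/61 = 257.97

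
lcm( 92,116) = 2668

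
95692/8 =23923/2= 11961.50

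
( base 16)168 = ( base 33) au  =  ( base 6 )1400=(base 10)360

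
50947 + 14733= 65680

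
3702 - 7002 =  - 3300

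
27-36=-9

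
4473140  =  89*50260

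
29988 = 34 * 882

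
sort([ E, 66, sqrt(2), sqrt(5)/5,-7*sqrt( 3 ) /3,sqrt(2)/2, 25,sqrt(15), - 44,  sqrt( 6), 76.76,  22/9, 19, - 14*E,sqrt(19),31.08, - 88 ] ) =[ - 88, - 44, - 14*E,- 7*sqrt(3 )/3,sqrt ( 5 ) /5,sqrt ( 2) /2,sqrt( 2 ), 22/9,  sqrt(6 ), E, sqrt( 15),sqrt(19), 19, 25, 31.08, 66, 76.76]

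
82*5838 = 478716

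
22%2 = 0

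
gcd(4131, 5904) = 9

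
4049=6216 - 2167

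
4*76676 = 306704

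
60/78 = 10/13 =0.77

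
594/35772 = 9/542=0.02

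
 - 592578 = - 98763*6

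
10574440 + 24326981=34901421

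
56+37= 93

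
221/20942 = 221/20942 = 0.01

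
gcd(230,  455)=5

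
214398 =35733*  6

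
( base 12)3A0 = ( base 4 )20220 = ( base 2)1000101000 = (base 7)1416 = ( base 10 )552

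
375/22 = 17 + 1/22 =17.05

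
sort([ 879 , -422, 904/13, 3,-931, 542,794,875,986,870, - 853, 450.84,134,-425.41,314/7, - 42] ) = [ - 931, - 853,  -  425.41,-422,-42,  3,314/7,904/13,134,450.84 , 542,794, 870,875, 879,  986]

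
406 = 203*2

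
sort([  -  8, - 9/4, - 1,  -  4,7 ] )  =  [ - 8,- 4,-9/4, -1,  7]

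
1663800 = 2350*708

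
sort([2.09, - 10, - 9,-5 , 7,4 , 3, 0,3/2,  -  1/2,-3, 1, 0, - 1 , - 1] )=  [ - 10, - 9, - 5 ,-3,-1,-1  , - 1/2, 0,0,1,3/2,2.09,3,4,7] 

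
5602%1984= 1634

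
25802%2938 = 2298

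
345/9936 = 5/144= 0.03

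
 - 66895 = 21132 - 88027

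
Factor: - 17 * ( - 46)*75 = 2^1 * 3^1 * 5^2 * 17^1 * 23^1 = 58650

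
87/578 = 87/578 = 0.15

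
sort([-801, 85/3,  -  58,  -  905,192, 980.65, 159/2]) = [  -  905, - 801 , - 58,85/3,159/2 , 192 , 980.65 ] 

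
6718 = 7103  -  385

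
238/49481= 238/49481 = 0.00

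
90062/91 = 12866/13 = 989.69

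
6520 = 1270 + 5250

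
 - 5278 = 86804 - 92082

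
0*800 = 0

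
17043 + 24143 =41186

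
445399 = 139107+306292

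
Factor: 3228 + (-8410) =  - 5182 = -  2^1*2591^1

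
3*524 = 1572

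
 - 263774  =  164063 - 427837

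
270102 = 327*826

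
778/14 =389/7= 55.57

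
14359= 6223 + 8136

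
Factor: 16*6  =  2^5*3^1 = 96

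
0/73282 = 0= 0.00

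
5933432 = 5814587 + 118845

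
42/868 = 3/62 = 0.05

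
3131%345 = 26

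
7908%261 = 78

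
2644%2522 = 122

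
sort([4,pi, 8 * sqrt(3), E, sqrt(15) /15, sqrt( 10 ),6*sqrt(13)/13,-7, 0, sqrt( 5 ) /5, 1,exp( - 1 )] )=[ - 7 , 0 , sqrt(15 )/15,exp(-1), sqrt( 5)/5 , 1, 6*sqrt(13)/13, E, pi,sqrt(10),4,8*sqrt( 3)] 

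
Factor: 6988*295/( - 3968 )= -515365/992  =  -2^( - 5)*5^1*31^(-1) *59^1 *1747^1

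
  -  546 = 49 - 595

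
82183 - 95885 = -13702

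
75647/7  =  75647/7 = 10806.71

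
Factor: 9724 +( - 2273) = 7451 = 7451^1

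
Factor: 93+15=2^2*3^3 = 108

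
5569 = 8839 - 3270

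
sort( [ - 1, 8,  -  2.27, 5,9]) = [-2.27 ,-1, 5,8, 9 ] 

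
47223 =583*81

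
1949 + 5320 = 7269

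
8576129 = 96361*89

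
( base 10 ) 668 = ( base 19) 1g3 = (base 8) 1234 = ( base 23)161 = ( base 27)OK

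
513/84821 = 513/84821 =0.01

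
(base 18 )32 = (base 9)62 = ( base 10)56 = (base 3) 2002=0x38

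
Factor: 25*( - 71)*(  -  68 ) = 2^2 *5^2*17^1*71^1 = 120700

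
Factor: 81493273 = 81493273^1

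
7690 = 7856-166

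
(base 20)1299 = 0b10001100011101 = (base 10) 8989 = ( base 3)110022221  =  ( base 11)6832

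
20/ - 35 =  - 4/7 = - 0.57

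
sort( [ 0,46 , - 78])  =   [ - 78,0,46]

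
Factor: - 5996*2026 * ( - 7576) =2^6*947^1*1013^1*1499^1=92032460096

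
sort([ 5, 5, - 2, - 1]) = [- 2, - 1, 5,  5] 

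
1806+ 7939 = 9745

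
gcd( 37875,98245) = 5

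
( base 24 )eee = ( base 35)6UE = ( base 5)232124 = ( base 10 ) 8414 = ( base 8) 20336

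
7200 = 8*900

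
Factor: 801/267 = 3 = 3^1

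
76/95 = 4/5 = 0.80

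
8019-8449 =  - 430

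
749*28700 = 21496300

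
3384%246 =186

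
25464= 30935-5471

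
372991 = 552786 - 179795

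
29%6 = 5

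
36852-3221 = 33631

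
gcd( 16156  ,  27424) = 4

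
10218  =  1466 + 8752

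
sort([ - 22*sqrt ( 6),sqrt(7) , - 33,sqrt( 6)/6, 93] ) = [ - 22*sqrt(6),-33, sqrt (6) /6 , sqrt( 7),93]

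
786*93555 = 73534230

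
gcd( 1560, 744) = 24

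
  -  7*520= - 3640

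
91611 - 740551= -648940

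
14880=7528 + 7352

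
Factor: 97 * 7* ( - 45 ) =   -  3^2*5^1*7^1*97^1 = - 30555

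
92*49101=4517292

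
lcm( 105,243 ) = 8505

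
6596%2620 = 1356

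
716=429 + 287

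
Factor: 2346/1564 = 3/2 = 2^( - 1 )*3^1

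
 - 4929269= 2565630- 7494899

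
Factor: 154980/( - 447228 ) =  -35/101 = - 5^1*7^1*101^( -1) 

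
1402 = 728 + 674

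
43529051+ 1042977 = 44572028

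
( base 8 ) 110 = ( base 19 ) 3F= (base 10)72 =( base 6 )200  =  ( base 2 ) 1001000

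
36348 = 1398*26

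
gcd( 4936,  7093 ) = 1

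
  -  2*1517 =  - 3034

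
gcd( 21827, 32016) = 23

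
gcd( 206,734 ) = 2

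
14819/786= 14819/786 = 18.85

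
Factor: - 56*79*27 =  - 2^3*3^3*7^1*79^1 = - 119448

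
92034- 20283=71751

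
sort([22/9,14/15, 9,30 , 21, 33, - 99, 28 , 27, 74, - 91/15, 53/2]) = [ - 99, - 91/15,  14/15,22/9, 9, 21,53/2, 27, 28,30, 33, 74 ] 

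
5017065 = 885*5669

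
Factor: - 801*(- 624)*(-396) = -197930304 =-2^6*3^5*11^1* 13^1*89^1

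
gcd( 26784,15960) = 24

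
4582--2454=7036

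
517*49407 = 25543419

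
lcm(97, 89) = 8633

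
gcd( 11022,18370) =3674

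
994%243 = 22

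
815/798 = 1 + 17/798 = 1.02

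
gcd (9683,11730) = 23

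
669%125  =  44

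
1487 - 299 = 1188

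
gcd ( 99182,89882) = 2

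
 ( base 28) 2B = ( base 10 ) 67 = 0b1000011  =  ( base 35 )1W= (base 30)27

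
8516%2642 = 590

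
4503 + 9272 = 13775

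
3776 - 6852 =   -  3076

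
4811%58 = 55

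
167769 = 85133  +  82636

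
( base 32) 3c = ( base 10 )108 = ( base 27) 40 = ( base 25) 48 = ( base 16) 6c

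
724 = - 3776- - 4500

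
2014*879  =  1770306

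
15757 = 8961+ 6796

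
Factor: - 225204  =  -2^2 * 3^1 * 7^2*383^1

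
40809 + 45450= 86259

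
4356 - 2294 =2062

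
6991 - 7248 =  - 257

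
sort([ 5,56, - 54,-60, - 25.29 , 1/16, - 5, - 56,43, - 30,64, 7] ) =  [-60, - 56,  -  54,-30, - 25.29,- 5, 1/16,5,7,  43 , 56,64]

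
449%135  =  44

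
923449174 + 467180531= 1390629705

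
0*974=0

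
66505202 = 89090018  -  22584816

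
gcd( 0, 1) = 1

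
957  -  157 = 800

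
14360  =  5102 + 9258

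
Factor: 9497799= 3^2*137^1  *  7703^1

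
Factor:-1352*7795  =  - 2^3 * 5^1*13^2*1559^1=- 10538840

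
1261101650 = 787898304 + 473203346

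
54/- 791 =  - 1+737/791 = - 0.07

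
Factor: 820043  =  7^1*31^1*3779^1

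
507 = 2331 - 1824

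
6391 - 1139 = 5252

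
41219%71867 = 41219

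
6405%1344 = 1029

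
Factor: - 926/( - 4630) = 1/5= 5^(- 1 ) 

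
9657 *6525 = 63011925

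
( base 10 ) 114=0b1110010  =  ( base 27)46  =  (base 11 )a4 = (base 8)162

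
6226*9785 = 60921410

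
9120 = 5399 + 3721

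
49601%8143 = 743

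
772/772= 1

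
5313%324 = 129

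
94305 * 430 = 40551150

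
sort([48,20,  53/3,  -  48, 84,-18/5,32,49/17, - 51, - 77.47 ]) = [-77.47, - 51,  -  48, - 18/5,49/17,53/3,20,32,48 , 84 ]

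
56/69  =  56/69 = 0.81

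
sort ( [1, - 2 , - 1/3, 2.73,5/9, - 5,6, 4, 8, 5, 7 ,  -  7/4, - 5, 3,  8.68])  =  [ - 5, - 5,  -  2, -7/4, - 1/3,5/9,1, 2.73,3, 4, 5, 6,7 , 8,8.68 ]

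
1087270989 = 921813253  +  165457736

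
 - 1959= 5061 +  - 7020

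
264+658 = 922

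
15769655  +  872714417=888484072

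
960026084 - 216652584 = 743373500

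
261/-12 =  - 22 + 1/4 = - 21.75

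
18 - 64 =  - 46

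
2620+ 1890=4510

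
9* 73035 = 657315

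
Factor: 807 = 3^1*269^1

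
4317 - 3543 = 774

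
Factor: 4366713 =3^1*13^1*19^1*71^1*83^1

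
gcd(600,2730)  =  30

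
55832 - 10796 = 45036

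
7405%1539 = 1249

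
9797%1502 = 785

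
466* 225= 104850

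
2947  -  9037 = - 6090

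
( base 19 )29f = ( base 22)1j6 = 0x38C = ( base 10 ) 908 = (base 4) 32030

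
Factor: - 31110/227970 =- 61/447 = -3^(-1)*61^1*149^( - 1 ) 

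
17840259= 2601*6859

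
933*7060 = 6586980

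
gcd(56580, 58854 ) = 6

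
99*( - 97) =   -  9603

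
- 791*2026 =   -  1602566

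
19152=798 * 24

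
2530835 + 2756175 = 5287010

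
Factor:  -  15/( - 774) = 2^( - 1)*3^( - 1 )*5^1 * 43^( - 1 )=5/258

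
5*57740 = 288700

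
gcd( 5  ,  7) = 1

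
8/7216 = 1/902 = 0.00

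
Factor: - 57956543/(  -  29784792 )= 2^( - 3 )*3^( - 1 )*1241033^ ( - 1)*57956543^1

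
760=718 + 42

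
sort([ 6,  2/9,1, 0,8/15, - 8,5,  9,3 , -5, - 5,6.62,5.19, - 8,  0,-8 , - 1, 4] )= [ - 8, - 8, - 8, -5, - 5, - 1 , 0, 0, 2/9, 8/15  ,  1,3, 4 , 5, 5.19,6,6.62, 9]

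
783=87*9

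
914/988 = 457/494 = 0.93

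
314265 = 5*62853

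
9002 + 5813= 14815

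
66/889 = 66/889 = 0.07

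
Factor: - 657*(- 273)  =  3^3*7^1*13^1*73^1 = 179361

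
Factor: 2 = 2^1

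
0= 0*98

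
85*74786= 6356810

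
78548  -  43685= 34863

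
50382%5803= 3958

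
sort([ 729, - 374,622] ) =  [ - 374,622,729]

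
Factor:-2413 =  - 19^1* 127^1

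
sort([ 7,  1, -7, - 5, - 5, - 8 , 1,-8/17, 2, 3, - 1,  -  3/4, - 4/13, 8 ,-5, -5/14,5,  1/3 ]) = [ - 8 , - 7 ,-5, - 5 , - 5, - 1, - 3/4 , - 8/17, - 5/14 ,- 4/13 , 1/3,  1,1,  2,3,5,7,8 ]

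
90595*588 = 53269860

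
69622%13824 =502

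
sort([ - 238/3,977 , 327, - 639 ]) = [ - 639,-238/3 , 327,977] 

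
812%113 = 21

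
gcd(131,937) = 1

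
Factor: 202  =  2^1*101^1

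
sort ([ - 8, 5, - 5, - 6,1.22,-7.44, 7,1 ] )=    [ - 8, - 7.44, - 6 , - 5, 1 , 1.22,  5,7]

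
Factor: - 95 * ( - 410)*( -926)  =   - 36067700= - 2^2*5^2*19^1*41^1*463^1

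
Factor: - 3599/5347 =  - 59^1*61^1*5347^( - 1 ) 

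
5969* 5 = 29845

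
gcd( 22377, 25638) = 3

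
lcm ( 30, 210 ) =210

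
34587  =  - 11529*( - 3 )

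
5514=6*919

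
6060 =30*202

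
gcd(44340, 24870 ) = 30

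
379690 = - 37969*(  -  10 ) 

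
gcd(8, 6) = 2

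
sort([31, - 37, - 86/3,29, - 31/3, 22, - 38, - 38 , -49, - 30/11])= [-49, - 38, - 38, - 37, - 86/3, - 31/3,-30/11 , 22, 29  ,  31 ]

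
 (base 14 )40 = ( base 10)56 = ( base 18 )32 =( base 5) 211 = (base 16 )38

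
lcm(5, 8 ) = 40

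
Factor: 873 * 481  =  419913 = 3^2*13^1*37^1*97^1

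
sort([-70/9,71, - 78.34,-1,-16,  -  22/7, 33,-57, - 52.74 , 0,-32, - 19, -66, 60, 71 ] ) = [ - 78.34, - 66,  -  57, - 52.74, - 32, -19,-16,-70/9,  -  22/7,-1,0, 33, 60,71, 71]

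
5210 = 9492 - 4282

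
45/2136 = 15/712  =  0.02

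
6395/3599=6395/3599= 1.78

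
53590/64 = 26795/32  =  837.34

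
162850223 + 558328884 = 721179107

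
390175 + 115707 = 505882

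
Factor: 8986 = 2^1*4493^1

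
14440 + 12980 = 27420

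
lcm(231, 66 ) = 462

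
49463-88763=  -39300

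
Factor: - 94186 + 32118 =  - 2^2*59^1*263^1=-62068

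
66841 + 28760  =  95601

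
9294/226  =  4647/113 = 41.12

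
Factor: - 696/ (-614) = 348/307 = 2^2 *3^1*29^1*307^( - 1 ) 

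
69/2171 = 69/2171 = 0.03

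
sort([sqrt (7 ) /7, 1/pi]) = [1/pi, sqrt (7 ) /7]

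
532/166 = 266/83=3.20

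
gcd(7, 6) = 1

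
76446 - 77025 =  - 579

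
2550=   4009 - 1459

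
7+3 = 10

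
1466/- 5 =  - 294 + 4/5 = - 293.20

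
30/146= 15/73 = 0.21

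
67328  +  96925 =164253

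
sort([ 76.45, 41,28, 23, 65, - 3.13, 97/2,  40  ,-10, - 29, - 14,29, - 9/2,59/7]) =[ - 29,-14, - 10, - 9/2, - 3.13,59/7,23, 28, 29,40, 41, 97/2,65,76.45] 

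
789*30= 23670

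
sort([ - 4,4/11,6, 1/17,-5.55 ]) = [ - 5.55,- 4,1/17,4/11,6] 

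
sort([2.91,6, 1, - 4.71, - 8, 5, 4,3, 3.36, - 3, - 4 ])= [  -  8 ,-4.71,-4,- 3,1, 2.91, 3, 3.36, 4, 5, 6 ] 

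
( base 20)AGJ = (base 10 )4339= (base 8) 10363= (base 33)3wg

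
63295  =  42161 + 21134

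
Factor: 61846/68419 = 2^1*13^( - 1) *17^2 * 19^( - 1)*107^1*277^( - 1 ) 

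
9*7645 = 68805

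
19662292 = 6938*2834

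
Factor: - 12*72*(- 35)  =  30240 = 2^5*3^3*5^1*7^1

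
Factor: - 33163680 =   -  2^5*3^1*5^1*11^2*571^1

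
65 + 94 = 159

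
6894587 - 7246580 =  - 351993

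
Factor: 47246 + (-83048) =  - 2^1 * 3^4*13^1*17^1=- 35802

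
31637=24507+7130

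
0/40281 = 0=0.00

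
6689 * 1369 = 9157241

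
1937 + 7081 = 9018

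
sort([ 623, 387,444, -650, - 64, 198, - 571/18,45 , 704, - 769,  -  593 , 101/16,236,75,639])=[ - 769, - 650,  -  593, - 64, - 571/18, 101/16,45,75,198, 236, 387 , 444,623, 639, 704 ] 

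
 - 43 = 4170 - 4213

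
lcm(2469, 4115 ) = 12345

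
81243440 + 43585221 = 124828661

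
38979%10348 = 7935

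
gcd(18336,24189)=3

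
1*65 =65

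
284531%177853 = 106678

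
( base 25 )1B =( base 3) 1100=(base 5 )121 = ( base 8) 44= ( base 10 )36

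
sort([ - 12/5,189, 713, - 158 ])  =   [ - 158, - 12/5,189, 713 ]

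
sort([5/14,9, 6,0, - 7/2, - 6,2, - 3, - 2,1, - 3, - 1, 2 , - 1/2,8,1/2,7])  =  [  -  6, - 7/2,  -  3, - 3, - 2, - 1, - 1/2, 0, 5/14,1/2,1,  2,2,6,  7,8,9]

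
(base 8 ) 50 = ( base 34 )16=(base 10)40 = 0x28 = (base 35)15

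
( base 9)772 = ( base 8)1170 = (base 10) 632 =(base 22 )16G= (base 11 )525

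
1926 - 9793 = -7867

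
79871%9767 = 1735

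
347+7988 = 8335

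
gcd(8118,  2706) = 2706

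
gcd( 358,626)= 2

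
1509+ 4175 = 5684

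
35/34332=35/34332 = 0.00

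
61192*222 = 13584624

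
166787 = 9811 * 17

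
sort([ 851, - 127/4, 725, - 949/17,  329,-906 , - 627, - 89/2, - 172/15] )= [ - 906, - 627, - 949/17,  -  89/2,-127/4,-172/15, 329,725, 851]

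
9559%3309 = 2941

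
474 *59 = 27966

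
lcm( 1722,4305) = 8610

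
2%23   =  2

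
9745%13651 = 9745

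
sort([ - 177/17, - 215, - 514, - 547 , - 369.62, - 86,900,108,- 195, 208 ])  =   [ - 547, - 514, - 369.62,  -  215,-195, - 86, - 177/17,108,208 , 900]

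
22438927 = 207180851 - 184741924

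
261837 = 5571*47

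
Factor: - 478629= - 3^4*19^1*311^1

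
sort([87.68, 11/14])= [ 11/14,87.68]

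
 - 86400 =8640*( - 10 )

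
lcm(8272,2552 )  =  239888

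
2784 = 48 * 58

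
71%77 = 71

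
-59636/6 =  - 29818/3   =  - 9939.33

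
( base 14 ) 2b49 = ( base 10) 7709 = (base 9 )11515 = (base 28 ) 9n9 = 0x1E1D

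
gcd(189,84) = 21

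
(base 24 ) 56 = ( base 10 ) 126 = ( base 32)3u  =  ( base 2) 1111110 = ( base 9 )150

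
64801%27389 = 10023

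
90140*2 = 180280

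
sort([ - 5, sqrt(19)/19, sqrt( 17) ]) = [ - 5, sqrt(19)/19,sqrt(17)] 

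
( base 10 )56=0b111000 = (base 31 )1P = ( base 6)132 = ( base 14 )40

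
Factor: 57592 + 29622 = 87214 = 2^1*43607^1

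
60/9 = 6 + 2/3 = 6.67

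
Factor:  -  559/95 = - 5^( - 1) * 13^1* 19^( - 1)*43^1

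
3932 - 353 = 3579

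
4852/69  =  4852/69= 70.32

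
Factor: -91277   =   - 97^1*941^1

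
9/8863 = 9/8863 = 0.00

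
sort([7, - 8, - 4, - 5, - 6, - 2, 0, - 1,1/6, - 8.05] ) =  [- 8.05, - 8 , - 6, - 5 , - 4, - 2,  -  1, 0,1/6, 7 ]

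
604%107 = 69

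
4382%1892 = 598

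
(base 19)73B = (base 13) 1248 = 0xa23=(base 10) 2595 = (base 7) 10365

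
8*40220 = 321760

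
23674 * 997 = 23602978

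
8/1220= 2/305 = 0.01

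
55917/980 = 57 + 57/980 = 57.06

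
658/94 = 7 = 7.00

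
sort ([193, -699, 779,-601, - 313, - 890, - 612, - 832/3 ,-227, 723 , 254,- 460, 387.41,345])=[ - 890,-699, - 612, - 601, - 460,  -  313,  -  832/3, - 227, 193, 254, 345, 387.41,723, 779 ]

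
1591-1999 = -408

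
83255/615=16651/123 = 135.37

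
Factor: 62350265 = 5^1*1063^1*11731^1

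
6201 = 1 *6201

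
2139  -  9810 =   -  7671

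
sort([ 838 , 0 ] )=[ 0, 838]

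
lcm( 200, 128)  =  3200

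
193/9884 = 193/9884 = 0.02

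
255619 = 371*689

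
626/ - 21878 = - 313/10939 = - 0.03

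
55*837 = 46035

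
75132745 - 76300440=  - 1167695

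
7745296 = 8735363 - 990067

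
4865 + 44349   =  49214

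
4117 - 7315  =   - 3198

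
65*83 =5395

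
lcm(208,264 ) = 6864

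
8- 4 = 4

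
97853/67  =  1460 +33/67=1460.49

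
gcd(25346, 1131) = 29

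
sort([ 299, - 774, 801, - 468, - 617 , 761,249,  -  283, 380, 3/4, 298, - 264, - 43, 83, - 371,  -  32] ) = [ - 774, - 617,-468, - 371,- 283, - 264, - 43, - 32, 3/4, 83 , 249,298,  299, 380, 761, 801]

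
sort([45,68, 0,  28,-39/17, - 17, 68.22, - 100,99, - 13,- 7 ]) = [-100, - 17, - 13, - 7,-39/17,0,28 , 45, 68,68.22,99]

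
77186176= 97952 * 788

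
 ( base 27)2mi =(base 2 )100000010110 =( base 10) 2070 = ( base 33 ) 1TO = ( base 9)2750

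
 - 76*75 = -5700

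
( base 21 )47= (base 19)4f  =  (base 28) 37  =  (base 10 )91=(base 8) 133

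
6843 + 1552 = 8395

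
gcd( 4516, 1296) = 4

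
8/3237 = 8/3237  =  0.00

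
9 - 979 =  - 970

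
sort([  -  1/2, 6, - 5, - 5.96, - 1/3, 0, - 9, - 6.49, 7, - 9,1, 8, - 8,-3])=[ - 9, - 9,  -  8, - 6.49, - 5.96, - 5, - 3, - 1/2, - 1/3  ,  0,1 , 6, 7,8 ] 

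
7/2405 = 7/2405 = 0.00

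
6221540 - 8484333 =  - 2262793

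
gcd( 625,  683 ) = 1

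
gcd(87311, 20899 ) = 1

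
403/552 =403/552 = 0.73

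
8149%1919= 473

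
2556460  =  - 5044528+7600988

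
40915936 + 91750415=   132666351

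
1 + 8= 9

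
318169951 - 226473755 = 91696196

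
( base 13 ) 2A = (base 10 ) 36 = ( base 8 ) 44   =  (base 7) 51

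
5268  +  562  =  5830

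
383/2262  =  383/2262 = 0.17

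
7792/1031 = 7792/1031 = 7.56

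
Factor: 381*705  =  3^2*5^1  *47^1*127^1 = 268605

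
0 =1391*0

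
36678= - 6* (-6113)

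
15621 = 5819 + 9802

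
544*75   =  40800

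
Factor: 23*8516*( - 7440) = -1457257920 = - 2^6*3^1*5^1*23^1*31^1*2129^1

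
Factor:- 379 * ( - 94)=2^1*47^1*379^1 = 35626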